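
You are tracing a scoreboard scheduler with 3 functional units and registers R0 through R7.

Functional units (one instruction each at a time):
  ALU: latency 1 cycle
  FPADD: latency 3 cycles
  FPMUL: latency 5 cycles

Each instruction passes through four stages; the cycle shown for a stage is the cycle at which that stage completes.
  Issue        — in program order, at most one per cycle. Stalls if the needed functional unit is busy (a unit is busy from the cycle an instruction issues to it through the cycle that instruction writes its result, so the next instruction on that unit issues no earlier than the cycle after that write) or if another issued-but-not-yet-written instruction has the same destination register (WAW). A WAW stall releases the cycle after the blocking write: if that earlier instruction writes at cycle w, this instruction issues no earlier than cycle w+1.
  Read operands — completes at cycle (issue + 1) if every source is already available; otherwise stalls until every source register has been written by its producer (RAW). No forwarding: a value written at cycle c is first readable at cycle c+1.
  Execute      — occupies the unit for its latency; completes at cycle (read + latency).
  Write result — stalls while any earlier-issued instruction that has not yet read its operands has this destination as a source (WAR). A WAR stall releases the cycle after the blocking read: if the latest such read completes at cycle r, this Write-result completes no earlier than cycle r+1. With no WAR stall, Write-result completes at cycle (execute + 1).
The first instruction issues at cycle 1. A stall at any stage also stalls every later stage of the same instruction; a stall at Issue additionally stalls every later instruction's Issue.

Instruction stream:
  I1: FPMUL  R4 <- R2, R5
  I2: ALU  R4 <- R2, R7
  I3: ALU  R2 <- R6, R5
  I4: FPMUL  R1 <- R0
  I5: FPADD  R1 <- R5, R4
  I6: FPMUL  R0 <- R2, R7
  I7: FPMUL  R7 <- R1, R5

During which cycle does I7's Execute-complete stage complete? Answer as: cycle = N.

cycle = 37

[1] I1 dispatched to FPMUL
[2] I1 operands ready
[7] I1 complete
[8] R4←I1
[9] I2 dispatched to ALU
[10] I2 operands ready
[11] I2 complete
[12] R4←I2
[13] I3 dispatched to ALU
[14] I3 operands ready; I4 dispatched to FPMUL
[15] I3 complete; I4 operands ready
[16] R2←I3
[20] I4 complete
[21] R1←I4
[22] I5 dispatched to FPADD
[23] I5 operands ready; I6 dispatched to FPMUL
[24] I6 operands ready
[26] I5 complete
[27] R1←I5
[29] I6 complete
[30] R0←I6
[31] I7 dispatched to FPMUL
[32] I7 operands ready
[37] I7 complete
[38] R7←I7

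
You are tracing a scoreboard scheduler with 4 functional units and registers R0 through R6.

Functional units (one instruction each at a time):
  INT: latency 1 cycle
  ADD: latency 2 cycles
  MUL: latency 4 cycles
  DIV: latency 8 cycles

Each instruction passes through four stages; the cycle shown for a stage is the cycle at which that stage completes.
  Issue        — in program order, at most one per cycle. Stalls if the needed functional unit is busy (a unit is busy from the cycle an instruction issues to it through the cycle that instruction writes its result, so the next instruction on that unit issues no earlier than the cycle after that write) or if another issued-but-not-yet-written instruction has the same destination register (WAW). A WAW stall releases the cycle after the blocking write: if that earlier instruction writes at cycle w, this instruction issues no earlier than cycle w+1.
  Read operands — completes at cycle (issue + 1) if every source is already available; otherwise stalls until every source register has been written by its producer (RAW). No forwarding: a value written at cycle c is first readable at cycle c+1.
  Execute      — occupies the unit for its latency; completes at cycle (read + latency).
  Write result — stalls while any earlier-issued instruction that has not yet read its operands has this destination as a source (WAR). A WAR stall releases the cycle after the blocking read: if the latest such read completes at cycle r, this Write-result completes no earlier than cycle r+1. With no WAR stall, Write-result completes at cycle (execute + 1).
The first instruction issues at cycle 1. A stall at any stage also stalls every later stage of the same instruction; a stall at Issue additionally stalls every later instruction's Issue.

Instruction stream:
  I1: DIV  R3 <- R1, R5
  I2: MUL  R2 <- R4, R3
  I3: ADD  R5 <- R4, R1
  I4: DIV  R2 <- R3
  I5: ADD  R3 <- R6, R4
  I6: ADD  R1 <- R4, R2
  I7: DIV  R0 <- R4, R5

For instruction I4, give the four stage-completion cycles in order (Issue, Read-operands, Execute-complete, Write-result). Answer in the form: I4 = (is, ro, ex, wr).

I4 = (18, 19, 27, 28)

I1: IS=1 RO=2 EX=10 WR=11
I2: IS=2 RO=12 EX=16 WR=17  [RAW R3: wait I1 write@11]
I3: IS=3 RO=4 EX=6 WR=7
I4: IS=18 RO=19 EX=27 WR=28  [WAW R2: wait I2 write@17]
I5: IS=19 RO=20 EX=22 WR=23
I6: IS=24 RO=29 EX=31 WR=32  [struct: ADD busy until I5 writes@23; RAW R2: wait I4 write@28]
I7: IS=29 RO=30 EX=38 WR=39  [struct: DIV busy until I4 writes@28]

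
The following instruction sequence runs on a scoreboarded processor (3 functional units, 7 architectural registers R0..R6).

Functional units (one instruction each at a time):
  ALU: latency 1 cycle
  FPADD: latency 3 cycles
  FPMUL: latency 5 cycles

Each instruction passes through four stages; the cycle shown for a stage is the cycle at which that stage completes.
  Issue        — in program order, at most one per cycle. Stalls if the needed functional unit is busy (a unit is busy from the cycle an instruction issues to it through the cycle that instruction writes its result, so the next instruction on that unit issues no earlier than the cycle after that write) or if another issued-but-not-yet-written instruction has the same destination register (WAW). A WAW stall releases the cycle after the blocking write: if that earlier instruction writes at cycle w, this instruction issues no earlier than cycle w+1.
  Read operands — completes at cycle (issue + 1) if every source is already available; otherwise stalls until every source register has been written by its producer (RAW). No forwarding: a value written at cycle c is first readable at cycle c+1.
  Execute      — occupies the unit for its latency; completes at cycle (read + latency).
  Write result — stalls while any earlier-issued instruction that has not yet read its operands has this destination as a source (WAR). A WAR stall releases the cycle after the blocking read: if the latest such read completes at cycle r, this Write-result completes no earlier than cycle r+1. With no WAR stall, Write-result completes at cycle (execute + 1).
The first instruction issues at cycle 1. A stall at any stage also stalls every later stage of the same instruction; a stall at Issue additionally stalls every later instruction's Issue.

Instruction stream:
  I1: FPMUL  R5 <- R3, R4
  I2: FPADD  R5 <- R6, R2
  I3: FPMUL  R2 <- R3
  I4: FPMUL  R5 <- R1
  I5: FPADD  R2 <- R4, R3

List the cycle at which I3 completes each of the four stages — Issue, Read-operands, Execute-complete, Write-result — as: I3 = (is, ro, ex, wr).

  I1 | 1 | 2 | 7 | 8
  I2 | 9 | 10 | 13 | 14   WAW R5: wait I1 write@8
  I3 | 10 | 11 | 16 | 17
  I4 | 18 | 19 | 24 | 25   struct: FPMUL busy until I3 writes@17
  I5 | 19 | 20 | 23 | 24

I3 = (10, 11, 16, 17)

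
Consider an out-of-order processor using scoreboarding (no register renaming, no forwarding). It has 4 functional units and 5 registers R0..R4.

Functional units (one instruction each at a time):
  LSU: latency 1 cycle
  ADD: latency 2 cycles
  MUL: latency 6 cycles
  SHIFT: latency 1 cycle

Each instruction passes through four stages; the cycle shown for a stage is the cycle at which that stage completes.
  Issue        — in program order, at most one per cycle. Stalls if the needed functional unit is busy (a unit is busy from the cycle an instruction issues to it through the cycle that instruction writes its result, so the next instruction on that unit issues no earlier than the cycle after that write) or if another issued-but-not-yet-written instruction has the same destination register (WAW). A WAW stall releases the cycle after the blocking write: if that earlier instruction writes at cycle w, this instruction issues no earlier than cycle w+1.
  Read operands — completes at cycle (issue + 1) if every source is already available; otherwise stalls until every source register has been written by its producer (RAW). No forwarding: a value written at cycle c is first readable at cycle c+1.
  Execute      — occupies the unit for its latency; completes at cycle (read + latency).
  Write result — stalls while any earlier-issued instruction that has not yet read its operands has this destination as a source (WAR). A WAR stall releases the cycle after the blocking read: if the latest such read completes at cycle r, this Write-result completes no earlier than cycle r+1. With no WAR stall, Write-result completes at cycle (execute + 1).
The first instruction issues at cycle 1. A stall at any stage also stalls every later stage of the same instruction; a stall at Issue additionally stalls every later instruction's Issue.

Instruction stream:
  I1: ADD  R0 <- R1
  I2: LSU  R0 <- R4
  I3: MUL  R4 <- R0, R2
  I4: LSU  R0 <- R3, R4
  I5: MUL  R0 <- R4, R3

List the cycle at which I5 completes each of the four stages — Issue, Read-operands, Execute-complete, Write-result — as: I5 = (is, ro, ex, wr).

t=1  I1 issues→ADD
t=2  I1 reads
t=4  I1 exec-done
t=5  I1 writes R0
t=6  I2 issues→LSU
t=7  I2 reads; I3 issues→MUL
t=8  I2 exec-done
t=9  I2 writes R0
t=10  I3 reads; I4 issues→LSU
t=16  I3 exec-done
t=17  I3 writes R4
t=18  I4 reads
t=19  I4 exec-done
t=20  I4 writes R0
t=21  I5 issues→MUL
t=22  I5 reads
t=28  I5 exec-done
t=29  I5 writes R0

I5 = (21, 22, 28, 29)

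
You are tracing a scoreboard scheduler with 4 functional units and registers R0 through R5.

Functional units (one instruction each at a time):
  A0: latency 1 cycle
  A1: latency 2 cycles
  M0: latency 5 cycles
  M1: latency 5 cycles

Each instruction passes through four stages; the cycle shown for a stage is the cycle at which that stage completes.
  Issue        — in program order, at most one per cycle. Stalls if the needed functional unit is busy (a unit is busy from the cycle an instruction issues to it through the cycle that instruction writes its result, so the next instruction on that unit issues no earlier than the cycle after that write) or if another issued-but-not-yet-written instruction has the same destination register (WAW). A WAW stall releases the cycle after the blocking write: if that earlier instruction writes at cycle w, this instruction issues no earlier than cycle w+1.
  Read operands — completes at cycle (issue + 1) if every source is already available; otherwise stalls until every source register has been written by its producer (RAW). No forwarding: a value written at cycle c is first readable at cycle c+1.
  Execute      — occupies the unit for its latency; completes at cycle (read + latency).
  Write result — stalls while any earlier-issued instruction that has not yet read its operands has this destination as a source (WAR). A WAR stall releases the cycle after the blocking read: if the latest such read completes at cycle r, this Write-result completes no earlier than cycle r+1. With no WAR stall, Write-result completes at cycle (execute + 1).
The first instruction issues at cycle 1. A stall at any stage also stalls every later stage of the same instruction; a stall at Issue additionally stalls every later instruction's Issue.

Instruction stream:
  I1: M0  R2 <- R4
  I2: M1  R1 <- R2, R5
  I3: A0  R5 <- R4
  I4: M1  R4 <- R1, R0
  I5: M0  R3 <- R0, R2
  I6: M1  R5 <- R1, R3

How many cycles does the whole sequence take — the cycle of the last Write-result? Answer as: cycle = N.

  I1 | 1 | 2 | 7 | 8
  I2 | 2 | 9 | 14 | 15   RAW R2: wait I1 write@8
  I3 | 3 | 4 | 5 | 10   WAR R5: wait I2 read@9
  I4 | 16 | 17 | 22 | 23   struct: M1 busy until I2 writes@15
  I5 | 17 | 18 | 23 | 24
  I6 | 24 | 25 | 30 | 31   struct: M1 busy until I4 writes@23

cycle = 31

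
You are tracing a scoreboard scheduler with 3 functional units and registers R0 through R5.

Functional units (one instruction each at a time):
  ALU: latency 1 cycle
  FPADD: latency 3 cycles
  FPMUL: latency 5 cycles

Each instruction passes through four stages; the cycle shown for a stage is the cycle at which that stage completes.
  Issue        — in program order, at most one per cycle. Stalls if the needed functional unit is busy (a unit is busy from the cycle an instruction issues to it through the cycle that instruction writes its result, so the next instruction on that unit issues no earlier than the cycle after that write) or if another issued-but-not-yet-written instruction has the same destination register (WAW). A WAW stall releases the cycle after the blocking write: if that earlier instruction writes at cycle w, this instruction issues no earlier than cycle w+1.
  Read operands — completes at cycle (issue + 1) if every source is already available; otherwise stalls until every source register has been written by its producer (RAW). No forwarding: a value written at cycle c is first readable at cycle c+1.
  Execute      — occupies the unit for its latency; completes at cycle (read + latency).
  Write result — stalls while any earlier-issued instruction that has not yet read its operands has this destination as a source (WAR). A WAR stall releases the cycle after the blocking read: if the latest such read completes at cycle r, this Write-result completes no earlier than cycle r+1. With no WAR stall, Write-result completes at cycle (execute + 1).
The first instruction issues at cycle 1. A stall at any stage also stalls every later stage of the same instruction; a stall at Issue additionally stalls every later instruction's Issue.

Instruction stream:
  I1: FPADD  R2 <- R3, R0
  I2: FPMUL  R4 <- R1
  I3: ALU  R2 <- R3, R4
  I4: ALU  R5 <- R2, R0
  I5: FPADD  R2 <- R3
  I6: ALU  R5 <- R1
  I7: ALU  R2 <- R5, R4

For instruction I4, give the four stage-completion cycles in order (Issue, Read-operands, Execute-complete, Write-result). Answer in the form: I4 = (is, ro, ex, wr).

I4 = (13, 14, 15, 16)

I1: IS=1 RO=2 EX=5 WR=6
I2: IS=2 RO=3 EX=8 WR=9
I3: IS=7 RO=10 EX=11 WR=12  [WAW R2: wait I1 write@6; RAW R4: wait I2 write@9]
I4: IS=13 RO=14 EX=15 WR=16  [struct: ALU busy until I3 writes@12]
I5: IS=14 RO=15 EX=18 WR=19
I6: IS=17 RO=18 EX=19 WR=20  [struct: ALU busy until I4 writes@16]
I7: IS=21 RO=22 EX=23 WR=24  [struct: ALU busy until I6 writes@20]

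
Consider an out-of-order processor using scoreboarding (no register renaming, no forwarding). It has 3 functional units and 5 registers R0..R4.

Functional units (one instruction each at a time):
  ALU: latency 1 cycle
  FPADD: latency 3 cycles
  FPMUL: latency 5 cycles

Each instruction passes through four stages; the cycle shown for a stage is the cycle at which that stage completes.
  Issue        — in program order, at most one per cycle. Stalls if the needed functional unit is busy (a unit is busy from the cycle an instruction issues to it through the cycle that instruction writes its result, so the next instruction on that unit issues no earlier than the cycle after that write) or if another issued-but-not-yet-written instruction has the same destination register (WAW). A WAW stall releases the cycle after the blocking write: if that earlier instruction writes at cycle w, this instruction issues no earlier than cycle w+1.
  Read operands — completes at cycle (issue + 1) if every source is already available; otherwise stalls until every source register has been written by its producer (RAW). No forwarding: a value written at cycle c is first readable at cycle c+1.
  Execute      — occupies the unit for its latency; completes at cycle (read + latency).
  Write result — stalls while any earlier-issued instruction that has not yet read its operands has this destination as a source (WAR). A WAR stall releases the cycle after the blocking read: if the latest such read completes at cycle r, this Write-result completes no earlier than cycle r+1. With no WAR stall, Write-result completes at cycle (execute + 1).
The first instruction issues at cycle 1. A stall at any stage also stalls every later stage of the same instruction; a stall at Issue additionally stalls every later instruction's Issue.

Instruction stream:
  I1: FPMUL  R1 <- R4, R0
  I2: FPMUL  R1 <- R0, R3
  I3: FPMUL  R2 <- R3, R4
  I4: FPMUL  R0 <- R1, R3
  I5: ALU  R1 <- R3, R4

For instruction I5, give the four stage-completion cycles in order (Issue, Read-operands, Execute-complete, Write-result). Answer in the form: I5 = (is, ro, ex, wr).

t=1  I1 issues→FPMUL
t=2  I1 reads
t=7  I1 exec-done
t=8  I1 writes R1
t=9  I2 issues→FPMUL
t=10  I2 reads
t=15  I2 exec-done
t=16  I2 writes R1
t=17  I3 issues→FPMUL
t=18  I3 reads
t=23  I3 exec-done
t=24  I3 writes R2
t=25  I4 issues→FPMUL
t=26  I4 reads | I5 issues→ALU
t=27  I5 reads
t=28  I5 exec-done
t=29  I5 writes R1
t=31  I4 exec-done
t=32  I4 writes R0

I5 = (26, 27, 28, 29)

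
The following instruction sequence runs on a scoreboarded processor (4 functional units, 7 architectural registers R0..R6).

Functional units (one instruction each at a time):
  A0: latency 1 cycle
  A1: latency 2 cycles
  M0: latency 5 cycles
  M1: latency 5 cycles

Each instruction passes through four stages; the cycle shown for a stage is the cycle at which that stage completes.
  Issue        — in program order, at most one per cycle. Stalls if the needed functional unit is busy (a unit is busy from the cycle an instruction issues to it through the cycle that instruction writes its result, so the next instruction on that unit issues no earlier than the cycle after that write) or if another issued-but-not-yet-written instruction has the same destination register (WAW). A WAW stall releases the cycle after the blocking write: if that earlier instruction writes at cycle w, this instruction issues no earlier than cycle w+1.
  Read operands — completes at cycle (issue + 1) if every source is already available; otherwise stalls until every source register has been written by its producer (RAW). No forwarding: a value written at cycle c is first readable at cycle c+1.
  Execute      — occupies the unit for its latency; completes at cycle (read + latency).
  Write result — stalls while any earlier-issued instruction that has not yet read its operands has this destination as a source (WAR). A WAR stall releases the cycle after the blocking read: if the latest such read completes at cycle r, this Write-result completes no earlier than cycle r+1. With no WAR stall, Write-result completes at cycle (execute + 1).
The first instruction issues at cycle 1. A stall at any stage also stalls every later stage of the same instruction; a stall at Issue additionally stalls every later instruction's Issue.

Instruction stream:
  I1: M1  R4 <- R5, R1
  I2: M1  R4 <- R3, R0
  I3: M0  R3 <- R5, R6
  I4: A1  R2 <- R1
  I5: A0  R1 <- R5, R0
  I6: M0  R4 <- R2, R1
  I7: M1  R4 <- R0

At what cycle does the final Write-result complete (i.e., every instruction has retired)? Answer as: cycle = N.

cycle = 33

1) issue 1, read 2, done 7, write 8
2) issue 9, read 10, done 15, write 16  <struct: M1 busy until I1 writes@8>
3) issue 10, read 11, done 16, write 17
4) issue 11, read 12, done 14, write 15
5) issue 12, read 13, done 14, write 15
6) issue 18, read 19, done 24, write 25  <struct: M0 busy until I3 writes@17>
7) issue 26, read 27, done 32, write 33  <WAW R4: wait I6 write@25>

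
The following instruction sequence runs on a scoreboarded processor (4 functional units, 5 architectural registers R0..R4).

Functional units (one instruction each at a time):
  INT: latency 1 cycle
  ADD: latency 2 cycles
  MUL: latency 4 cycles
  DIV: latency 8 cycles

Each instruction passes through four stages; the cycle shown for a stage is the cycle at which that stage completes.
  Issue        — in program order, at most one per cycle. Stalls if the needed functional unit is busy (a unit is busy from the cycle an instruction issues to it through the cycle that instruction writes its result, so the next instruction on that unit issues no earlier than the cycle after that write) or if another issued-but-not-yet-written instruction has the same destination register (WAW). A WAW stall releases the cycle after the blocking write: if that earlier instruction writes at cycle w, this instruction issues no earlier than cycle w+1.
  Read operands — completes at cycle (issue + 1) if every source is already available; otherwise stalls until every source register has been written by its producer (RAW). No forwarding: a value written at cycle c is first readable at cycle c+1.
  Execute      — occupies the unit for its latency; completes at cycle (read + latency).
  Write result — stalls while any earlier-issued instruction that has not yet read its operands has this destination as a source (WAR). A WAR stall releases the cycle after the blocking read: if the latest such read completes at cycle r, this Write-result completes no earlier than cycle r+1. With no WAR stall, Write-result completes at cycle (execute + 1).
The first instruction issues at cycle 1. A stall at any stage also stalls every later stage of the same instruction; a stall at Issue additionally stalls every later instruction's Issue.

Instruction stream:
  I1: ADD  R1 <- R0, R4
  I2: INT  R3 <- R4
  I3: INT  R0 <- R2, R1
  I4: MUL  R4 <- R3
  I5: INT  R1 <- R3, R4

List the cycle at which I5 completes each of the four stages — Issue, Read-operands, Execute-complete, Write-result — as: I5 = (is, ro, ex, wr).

I5 = (10, 14, 15, 16)

1) issue 1, read 2, done 4, write 5
2) issue 2, read 3, done 4, write 5
3) issue 6, read 7, done 8, write 9  <struct: INT busy until I2 writes@5>
4) issue 7, read 8, done 12, write 13
5) issue 10, read 14, done 15, write 16  <struct: INT busy until I3 writes@9 / RAW R4: wait I4 write@13>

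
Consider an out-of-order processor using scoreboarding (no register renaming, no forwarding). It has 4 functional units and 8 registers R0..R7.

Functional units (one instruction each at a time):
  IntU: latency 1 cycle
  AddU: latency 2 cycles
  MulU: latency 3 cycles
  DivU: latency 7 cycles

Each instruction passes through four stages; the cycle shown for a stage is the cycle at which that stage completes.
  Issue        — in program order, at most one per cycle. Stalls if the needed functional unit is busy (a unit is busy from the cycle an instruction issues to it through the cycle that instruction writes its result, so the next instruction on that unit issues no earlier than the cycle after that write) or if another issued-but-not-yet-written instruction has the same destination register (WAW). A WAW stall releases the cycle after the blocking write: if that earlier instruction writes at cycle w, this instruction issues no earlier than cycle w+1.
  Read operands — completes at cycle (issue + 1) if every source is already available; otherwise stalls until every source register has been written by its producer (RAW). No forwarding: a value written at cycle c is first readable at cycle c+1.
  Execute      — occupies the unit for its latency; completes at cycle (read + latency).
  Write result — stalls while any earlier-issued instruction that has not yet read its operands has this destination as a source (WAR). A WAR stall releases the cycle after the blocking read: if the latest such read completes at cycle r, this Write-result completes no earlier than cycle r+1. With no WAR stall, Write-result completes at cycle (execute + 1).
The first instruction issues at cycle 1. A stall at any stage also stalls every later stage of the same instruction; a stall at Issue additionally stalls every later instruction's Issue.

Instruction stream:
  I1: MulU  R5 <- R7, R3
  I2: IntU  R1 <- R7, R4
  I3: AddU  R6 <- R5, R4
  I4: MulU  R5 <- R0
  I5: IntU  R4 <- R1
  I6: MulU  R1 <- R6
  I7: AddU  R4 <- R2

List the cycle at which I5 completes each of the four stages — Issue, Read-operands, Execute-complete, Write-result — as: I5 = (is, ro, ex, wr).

c1: issue I1 (MulU)
c2: I1 read-ops; issue I2 (IntU)
c3: I2 read-ops; issue I3 (AddU)
c4: I2 finished on IntU
c5: I1 finished on MulU; I2→R1
c6: I1→R5
c7: I3 read-ops; issue I4 (MulU)
c8: I4 read-ops; issue I5 (IntU)
c9: I3 finished on AddU; I5 read-ops
c10: I3→R6; I5 finished on IntU
c11: I4 finished on MulU; I5→R4
c12: I4→R5
c13: issue I6 (MulU)
c14: I6 read-ops; issue I7 (AddU)
c15: I7 read-ops
c17: I6 finished on MulU; I7 finished on AddU
c18: I6→R1; I7→R4

I5 = (8, 9, 10, 11)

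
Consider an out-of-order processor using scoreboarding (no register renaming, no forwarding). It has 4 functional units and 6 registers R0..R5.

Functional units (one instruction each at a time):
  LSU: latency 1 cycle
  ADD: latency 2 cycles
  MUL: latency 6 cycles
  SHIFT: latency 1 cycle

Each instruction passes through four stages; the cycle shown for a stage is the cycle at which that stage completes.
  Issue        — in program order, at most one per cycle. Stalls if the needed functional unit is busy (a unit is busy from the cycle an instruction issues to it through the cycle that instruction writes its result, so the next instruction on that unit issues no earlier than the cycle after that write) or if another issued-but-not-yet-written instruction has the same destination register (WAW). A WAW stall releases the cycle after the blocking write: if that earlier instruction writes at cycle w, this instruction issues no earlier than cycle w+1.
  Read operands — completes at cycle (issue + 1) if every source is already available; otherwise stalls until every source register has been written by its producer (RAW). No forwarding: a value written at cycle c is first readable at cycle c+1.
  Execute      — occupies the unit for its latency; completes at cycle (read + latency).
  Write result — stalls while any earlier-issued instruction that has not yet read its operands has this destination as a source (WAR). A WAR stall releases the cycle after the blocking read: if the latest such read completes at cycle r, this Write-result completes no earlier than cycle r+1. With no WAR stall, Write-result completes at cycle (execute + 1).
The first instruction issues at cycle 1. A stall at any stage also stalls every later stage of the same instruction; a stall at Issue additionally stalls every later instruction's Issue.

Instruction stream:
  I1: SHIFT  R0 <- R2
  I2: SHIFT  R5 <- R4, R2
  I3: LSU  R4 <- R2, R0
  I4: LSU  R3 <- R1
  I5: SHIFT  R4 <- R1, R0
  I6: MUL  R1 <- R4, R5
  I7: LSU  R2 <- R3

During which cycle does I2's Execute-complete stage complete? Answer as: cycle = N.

t=1  I1 dispatched to SHIFT
t=2  I1 operands ready
t=3  I1 complete
t=4  R0←I1
t=5  I2 dispatched to SHIFT
t=6  I2 operands ready · I3 dispatched to LSU
t=7  I2 complete · I3 operands ready
t=8  R5←I2 · I3 complete
t=9  R4←I3
t=10  I4 dispatched to LSU
t=11  I4 operands ready · I5 dispatched to SHIFT
t=12  I4 complete · I5 operands ready · I6 dispatched to MUL
t=13  R3←I4 · I5 complete
t=14  R4←I5 · I7 dispatched to LSU
t=15  I6 operands ready · I7 operands ready
t=16  I7 complete
t=17  R2←I7
t=21  I6 complete
t=22  R1←I6

cycle = 7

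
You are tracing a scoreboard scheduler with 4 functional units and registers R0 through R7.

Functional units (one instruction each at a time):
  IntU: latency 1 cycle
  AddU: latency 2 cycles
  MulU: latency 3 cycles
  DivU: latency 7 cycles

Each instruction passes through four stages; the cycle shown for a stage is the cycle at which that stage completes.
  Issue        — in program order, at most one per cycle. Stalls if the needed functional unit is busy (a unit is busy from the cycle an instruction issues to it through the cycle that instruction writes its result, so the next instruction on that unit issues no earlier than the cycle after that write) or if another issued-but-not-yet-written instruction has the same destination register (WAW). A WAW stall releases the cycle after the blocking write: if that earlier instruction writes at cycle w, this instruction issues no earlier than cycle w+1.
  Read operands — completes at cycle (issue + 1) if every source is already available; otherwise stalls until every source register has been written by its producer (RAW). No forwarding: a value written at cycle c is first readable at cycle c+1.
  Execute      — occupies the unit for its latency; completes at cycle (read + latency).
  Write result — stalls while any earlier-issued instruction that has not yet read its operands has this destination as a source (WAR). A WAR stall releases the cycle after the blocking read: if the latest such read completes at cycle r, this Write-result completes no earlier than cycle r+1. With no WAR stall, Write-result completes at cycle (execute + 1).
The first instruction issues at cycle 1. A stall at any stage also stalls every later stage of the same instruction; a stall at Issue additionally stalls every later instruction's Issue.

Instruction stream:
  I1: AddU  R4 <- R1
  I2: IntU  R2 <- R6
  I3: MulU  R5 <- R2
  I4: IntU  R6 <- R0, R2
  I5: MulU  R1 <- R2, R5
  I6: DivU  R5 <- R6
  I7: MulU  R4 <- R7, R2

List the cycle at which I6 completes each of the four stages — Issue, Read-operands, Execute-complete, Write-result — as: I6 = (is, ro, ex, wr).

I6 = (12, 13, 20, 21)

cycle 1: I1 dispatched to AddU
cycle 2: I1 operands ready, I2 dispatched to IntU
cycle 3: I2 operands ready, I3 dispatched to MulU
cycle 4: I1 complete, I2 complete
cycle 5: R4←I1, R2←I2
cycle 6: I3 operands ready, I4 dispatched to IntU
cycle 7: I4 operands ready
cycle 8: I4 complete
cycle 9: I3 complete, R6←I4
cycle 10: R5←I3
cycle 11: I5 dispatched to MulU
cycle 12: I5 operands ready, I6 dispatched to DivU
cycle 13: I6 operands ready
cycle 15: I5 complete
cycle 16: R1←I5
cycle 17: I7 dispatched to MulU
cycle 18: I7 operands ready
cycle 20: I6 complete
cycle 21: R5←I6, I7 complete
cycle 22: R4←I7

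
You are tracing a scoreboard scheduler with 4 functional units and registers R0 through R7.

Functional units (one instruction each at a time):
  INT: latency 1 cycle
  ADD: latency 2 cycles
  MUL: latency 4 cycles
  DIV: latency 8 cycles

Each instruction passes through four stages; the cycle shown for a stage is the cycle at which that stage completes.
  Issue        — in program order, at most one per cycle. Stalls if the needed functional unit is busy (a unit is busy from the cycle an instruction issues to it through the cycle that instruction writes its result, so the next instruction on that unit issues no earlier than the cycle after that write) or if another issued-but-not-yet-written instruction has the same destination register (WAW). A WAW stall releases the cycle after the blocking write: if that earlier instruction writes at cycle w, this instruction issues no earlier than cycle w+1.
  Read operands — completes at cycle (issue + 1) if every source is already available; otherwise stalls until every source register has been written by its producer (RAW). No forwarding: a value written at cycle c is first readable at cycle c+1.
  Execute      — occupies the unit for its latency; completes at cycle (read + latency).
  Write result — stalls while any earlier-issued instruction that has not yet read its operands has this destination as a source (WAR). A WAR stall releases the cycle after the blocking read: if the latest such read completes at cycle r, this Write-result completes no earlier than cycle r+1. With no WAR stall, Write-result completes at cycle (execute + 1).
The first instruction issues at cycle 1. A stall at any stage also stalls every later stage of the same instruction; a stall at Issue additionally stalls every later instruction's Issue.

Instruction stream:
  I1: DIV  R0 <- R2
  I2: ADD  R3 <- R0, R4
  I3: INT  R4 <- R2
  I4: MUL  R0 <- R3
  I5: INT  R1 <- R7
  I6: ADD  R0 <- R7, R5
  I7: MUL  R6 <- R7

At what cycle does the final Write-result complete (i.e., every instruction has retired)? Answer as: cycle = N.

cycle 1: I1 dispatched to DIV
cycle 2: I1 operands ready; I2 dispatched to ADD
cycle 3: I3 dispatched to INT
cycle 4: I3 operands ready
cycle 5: I3 complete
cycle 10: I1 complete
cycle 11: R0←I1
cycle 12: I2 operands ready; I4 dispatched to MUL
cycle 13: R4←I3
cycle 14: I2 complete; I5 dispatched to INT
cycle 15: R3←I2; I5 operands ready
cycle 16: I4 operands ready; I5 complete
cycle 17: R1←I5
cycle 20: I4 complete
cycle 21: R0←I4
cycle 22: I6 dispatched to ADD
cycle 23: I6 operands ready; I7 dispatched to MUL
cycle 24: I7 operands ready
cycle 25: I6 complete
cycle 26: R0←I6
cycle 28: I7 complete
cycle 29: R6←I7

cycle = 29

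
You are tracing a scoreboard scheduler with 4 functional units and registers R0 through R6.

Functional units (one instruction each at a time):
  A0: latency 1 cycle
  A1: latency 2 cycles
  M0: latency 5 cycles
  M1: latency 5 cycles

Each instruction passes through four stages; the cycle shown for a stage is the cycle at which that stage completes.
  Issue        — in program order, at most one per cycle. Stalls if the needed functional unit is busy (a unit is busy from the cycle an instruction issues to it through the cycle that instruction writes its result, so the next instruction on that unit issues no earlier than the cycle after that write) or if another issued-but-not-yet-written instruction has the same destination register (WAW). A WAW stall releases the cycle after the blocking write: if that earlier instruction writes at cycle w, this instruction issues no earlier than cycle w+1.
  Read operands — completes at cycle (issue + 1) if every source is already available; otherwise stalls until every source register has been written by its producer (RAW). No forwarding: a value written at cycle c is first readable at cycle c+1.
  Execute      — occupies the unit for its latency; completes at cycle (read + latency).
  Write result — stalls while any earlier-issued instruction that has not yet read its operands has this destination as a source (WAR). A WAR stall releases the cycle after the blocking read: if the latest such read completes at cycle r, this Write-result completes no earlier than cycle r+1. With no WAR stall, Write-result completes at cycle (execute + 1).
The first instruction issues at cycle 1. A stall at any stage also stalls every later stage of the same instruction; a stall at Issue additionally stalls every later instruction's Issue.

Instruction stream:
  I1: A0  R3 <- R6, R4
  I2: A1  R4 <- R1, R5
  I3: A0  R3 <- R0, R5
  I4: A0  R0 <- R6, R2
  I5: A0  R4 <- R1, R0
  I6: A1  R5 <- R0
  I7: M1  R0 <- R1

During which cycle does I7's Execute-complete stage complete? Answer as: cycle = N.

cycle = 21

  I1 | 1 | 2 | 3 | 4
  I2 | 2 | 3 | 5 | 6
  I3 | 5 | 6 | 7 | 8   struct: A0 busy until I1 writes@4
  I4 | 9 | 10 | 11 | 12   struct: A0 busy until I3 writes@8
  I5 | 13 | 14 | 15 | 16   struct: A0 busy until I4 writes@12
  I6 | 14 | 15 | 17 | 18
  I7 | 15 | 16 | 21 | 22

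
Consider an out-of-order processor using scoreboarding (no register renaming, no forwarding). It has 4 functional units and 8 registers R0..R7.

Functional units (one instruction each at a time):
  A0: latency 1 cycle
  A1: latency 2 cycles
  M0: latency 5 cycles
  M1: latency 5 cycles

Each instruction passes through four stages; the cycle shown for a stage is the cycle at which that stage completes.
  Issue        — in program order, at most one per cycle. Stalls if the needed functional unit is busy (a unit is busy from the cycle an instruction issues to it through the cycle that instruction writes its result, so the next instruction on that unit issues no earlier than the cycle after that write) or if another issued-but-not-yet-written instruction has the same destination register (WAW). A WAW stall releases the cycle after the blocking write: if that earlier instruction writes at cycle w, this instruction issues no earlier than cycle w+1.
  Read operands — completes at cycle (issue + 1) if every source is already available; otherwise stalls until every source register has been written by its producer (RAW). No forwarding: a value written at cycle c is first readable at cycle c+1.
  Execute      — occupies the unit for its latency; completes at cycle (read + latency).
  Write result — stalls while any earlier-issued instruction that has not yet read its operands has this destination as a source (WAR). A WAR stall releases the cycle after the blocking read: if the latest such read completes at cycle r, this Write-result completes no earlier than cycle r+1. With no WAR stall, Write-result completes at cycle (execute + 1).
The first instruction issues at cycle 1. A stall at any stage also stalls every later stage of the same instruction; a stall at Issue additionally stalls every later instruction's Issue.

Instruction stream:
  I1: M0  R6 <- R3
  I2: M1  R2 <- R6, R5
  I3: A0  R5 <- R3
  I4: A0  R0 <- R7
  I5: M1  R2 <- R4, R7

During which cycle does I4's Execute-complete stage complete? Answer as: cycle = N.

cycle 1: I1 dispatched to M0
cycle 2: I1 operands ready | I2 dispatched to M1
cycle 3: I3 dispatched to A0
cycle 4: I3 operands ready
cycle 5: I3 complete
cycle 7: I1 complete
cycle 8: R6←I1
cycle 9: I2 operands ready
cycle 10: R5←I3
cycle 11: I4 dispatched to A0
cycle 12: I4 operands ready
cycle 13: I4 complete
cycle 14: I2 complete | R0←I4
cycle 15: R2←I2
cycle 16: I5 dispatched to M1
cycle 17: I5 operands ready
cycle 22: I5 complete
cycle 23: R2←I5

cycle = 13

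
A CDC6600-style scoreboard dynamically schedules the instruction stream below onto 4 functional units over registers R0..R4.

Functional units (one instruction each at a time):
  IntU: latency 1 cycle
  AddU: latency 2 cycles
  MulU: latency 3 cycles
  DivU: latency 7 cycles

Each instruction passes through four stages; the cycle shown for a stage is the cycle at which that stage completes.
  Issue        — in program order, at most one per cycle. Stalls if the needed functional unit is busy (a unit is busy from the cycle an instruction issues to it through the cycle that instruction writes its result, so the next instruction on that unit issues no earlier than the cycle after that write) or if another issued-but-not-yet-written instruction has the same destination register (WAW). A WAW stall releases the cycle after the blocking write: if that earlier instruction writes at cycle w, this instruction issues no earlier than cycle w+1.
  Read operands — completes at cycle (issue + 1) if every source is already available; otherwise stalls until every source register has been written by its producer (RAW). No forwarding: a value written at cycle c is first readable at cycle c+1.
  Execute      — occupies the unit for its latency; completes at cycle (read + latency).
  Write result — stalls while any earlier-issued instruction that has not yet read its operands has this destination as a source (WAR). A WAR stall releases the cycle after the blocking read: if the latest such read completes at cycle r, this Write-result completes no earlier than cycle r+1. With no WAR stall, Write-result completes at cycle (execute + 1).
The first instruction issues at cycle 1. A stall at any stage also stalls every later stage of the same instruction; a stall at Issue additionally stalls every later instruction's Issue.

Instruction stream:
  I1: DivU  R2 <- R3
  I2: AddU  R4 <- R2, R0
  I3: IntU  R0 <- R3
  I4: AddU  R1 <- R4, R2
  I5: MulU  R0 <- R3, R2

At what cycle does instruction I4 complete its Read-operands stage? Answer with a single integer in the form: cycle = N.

cycle = 16

[1] I1 issues→DivU
[2] I1 reads; I2 issues→AddU
[3] I3 issues→IntU
[4] I3 reads
[5] I3 exec-done
[9] I1 exec-done
[10] I1 writes R2
[11] I2 reads
[12] I3 writes R0
[13] I2 exec-done
[14] I2 writes R4
[15] I4 issues→AddU
[16] I4 reads; I5 issues→MulU
[17] I5 reads
[18] I4 exec-done
[19] I4 writes R1
[20] I5 exec-done
[21] I5 writes R0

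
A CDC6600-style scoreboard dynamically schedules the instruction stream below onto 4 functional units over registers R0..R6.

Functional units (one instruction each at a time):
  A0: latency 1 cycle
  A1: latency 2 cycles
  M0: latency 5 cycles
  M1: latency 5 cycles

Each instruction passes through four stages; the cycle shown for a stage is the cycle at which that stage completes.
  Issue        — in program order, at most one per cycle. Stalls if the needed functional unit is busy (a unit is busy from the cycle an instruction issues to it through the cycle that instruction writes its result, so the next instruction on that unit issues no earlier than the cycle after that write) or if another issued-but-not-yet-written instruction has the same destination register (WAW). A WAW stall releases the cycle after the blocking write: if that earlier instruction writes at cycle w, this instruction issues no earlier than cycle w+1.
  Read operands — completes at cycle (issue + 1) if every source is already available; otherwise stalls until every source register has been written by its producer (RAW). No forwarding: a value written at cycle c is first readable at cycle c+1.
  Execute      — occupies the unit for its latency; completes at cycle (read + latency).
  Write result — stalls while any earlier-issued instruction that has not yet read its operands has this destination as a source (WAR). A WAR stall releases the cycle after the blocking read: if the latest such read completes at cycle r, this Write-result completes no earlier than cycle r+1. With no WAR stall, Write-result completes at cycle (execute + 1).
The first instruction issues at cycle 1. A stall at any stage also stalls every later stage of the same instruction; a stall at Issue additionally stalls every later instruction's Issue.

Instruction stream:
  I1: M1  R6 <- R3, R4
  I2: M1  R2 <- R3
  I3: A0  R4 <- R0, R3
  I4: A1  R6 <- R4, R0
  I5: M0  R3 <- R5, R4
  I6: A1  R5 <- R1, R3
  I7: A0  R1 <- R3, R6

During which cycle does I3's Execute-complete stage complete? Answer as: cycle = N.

cycle = 12

1) issue 1, read 2, done 7, write 8
2) issue 9, read 10, done 15, write 16  <struct: M1 busy until I1 writes@8>
3) issue 10, read 11, done 12, write 13
4) issue 11, read 14, done 16, write 17  <RAW R4: wait I3 write@13>
5) issue 12, read 14, done 19, write 20  <RAW R4: wait I3 write@13>
6) issue 18, read 21, done 23, write 24  <struct: A1 busy until I4 writes@17 / RAW R3: wait I5 write@20>
7) issue 19, read 21, done 22, write 23  <RAW R3: wait I5 write@20>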